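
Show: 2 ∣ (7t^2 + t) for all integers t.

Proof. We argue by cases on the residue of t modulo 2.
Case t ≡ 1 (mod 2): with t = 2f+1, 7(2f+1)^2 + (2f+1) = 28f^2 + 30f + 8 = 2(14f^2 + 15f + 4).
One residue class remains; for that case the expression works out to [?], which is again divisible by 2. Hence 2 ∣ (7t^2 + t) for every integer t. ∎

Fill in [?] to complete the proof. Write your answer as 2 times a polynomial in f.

The residues treated are {1}, so the missing case is t ≡ 0 (mod 2); write t = 2f.
Then 7(2f)^2 + (2f) = 28f^2 + 2f = 2(14f^2 + f).

2(14f^2 + f)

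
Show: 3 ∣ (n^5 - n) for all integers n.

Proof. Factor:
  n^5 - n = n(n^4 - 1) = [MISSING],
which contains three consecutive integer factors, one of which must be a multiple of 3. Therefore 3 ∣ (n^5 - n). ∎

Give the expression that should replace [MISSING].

(n - 1)n(n + 1)(n^2 + 1)

n^4 - 1 = (n^2 - 1)(n^2 + 1), and n^2 - 1 = (n-1)(n+1).
So n(n^4 - 1) = (n - 1)n(n + 1)(n^2 + 1).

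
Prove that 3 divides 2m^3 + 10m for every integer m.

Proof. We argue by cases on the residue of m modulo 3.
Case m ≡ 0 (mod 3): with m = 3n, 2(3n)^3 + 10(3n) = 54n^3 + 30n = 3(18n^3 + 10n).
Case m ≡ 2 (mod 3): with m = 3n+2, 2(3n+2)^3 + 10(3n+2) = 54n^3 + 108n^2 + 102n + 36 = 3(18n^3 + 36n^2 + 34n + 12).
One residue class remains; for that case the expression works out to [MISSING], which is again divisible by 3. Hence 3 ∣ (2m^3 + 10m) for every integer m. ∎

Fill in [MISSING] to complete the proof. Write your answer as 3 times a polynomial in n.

The residues treated are {0, 2}, so the missing case is m ≡ 1 (mod 3); write m = 3n+1.
Then 2(3n+1)^3 + 10(3n+1) = 54n^3 + 54n^2 + 48n + 12 = 3(18n^3 + 18n^2 + 16n + 4).

3(18n^3 + 18n^2 + 16n + 4)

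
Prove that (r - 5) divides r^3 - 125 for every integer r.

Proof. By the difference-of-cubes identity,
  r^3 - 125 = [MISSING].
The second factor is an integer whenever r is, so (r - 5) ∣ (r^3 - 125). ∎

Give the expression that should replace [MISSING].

(r - 5)(r^2 + 5r + 25)

Polynomial division of r^3 - 125 by r - 5 leaves remainder 0 and quotient r^2 + 5r + 25.
Hence r^3 - 125 = (r - 5)(r^2 + 5r + 25).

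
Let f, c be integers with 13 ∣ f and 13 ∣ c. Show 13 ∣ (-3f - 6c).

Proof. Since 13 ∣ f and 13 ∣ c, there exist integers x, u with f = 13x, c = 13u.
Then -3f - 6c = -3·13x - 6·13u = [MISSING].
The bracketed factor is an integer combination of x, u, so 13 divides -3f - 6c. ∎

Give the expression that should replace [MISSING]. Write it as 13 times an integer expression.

Each term has a factor of 13: -3·13x - 6·13u = 13·(-6u - 3x).
Since -6u - 3x is an integer, 13 ∣ (-3f - 6c).

13(-6u - 3x)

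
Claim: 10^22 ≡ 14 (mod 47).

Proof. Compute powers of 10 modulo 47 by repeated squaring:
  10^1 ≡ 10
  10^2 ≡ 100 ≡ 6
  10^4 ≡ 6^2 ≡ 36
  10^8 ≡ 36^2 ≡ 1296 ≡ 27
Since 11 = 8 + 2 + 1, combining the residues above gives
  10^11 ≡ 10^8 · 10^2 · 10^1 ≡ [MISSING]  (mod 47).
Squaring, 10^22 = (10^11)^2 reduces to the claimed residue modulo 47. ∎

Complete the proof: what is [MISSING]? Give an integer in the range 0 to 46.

10^8 · 10^2 · 10^1 ≡ 27 · 6 · 10 = 1620.
1620 mod 47 = 22, so 10^11 ≡ 22 (mod 47).

22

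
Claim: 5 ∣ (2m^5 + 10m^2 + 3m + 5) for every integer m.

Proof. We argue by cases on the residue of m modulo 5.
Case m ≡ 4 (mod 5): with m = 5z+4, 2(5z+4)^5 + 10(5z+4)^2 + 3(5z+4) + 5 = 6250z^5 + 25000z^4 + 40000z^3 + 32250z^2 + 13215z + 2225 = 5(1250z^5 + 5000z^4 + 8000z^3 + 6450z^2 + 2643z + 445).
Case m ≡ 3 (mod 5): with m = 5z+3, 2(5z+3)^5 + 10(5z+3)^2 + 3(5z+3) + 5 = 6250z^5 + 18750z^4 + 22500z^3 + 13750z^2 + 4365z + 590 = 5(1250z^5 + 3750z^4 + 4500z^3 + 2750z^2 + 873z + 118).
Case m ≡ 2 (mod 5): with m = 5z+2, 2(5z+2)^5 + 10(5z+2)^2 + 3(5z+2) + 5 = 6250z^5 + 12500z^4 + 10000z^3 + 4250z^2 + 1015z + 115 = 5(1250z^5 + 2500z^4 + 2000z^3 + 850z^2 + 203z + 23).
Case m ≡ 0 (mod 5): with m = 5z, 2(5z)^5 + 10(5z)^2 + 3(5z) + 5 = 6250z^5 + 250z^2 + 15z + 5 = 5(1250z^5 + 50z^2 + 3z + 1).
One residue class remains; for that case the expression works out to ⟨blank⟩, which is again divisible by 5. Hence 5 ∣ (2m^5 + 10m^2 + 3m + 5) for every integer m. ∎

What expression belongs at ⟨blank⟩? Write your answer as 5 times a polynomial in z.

Only m ≡ 1 (mod 5) is unaccounted for. Put m = 5z+1:
2(5z+1)^5 + 10(5z+1)^2 + 3(5z+1) + 5 expands to 6250z^5 + 6250z^4 + 2500z^3 + 750z^2 + 165z + 20,
and factoring out 5 leaves 5(1250z^5 + 1250z^4 + 500z^3 + 150z^2 + 33z + 4).

5(1250z^5 + 1250z^4 + 500z^3 + 150z^2 + 33z + 4)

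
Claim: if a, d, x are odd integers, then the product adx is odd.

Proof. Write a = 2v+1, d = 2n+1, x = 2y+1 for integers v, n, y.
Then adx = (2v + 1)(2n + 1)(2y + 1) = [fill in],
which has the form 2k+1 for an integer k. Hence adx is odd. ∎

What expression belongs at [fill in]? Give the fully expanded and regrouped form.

2(4nvy + 2nv + 2ny + n + 2vy + v + y) + 1

(2v + 1)(2n + 1)(2y + 1) = 8nvy + 4nv + 4ny + 2n + 4vy + 2v + 2y + 1
= 2(4nvy + 2nv + 2ny + n + 2vy + v + y) + 1.
Since 4nvy + 2nv + 2ny + n + 2vy + v + y is an integer, the product is of the form 2k+1 for an integer k.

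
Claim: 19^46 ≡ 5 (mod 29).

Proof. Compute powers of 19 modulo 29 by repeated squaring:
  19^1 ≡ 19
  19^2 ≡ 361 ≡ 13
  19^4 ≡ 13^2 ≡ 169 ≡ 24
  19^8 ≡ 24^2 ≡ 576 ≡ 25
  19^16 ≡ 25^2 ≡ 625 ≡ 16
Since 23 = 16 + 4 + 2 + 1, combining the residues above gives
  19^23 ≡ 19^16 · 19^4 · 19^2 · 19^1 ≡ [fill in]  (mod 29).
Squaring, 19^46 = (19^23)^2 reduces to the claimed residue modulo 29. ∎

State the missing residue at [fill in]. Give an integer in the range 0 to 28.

18

Multiply the listed residues: 16 · 24 · 13 · 19 = 384 → 4992 → 94848.
Reducing modulo 29: 94848 = 3270·29 + 18, so 19^23 ≡ 18.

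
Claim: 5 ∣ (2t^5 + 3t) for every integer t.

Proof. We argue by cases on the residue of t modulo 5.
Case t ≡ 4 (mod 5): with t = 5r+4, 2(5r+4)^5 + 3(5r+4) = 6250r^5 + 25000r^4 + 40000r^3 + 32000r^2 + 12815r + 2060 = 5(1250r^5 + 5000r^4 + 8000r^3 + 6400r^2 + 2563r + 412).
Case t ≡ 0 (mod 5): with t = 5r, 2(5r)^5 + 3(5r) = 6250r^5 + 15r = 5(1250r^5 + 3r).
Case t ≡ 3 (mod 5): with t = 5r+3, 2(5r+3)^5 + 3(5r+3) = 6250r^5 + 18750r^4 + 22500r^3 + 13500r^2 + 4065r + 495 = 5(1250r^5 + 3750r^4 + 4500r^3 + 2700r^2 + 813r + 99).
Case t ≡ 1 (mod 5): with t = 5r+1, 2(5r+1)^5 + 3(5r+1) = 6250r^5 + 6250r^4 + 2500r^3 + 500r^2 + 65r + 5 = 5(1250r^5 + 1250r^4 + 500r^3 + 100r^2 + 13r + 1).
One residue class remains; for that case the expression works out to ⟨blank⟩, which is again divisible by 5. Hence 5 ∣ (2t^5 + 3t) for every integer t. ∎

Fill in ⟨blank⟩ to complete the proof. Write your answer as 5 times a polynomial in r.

The residues treated are {4, 0, 3, 1}, so the missing case is t ≡ 2 (mod 5); write t = 5r+2.
Then 2(5r+2)^5 + 3(5r+2) = 6250r^5 + 12500r^4 + 10000r^3 + 4000r^2 + 815r + 70 = 5(1250r^5 + 2500r^4 + 2000r^3 + 800r^2 + 163r + 14).

5(1250r^5 + 2500r^4 + 2000r^3 + 800r^2 + 163r + 14)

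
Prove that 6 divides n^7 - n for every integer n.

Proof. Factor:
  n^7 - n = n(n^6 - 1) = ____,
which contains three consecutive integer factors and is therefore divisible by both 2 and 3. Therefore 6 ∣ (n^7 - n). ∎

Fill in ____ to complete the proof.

n^6 - 1 = (n^2 - 1)(n^4 + n^2 + 1), and n^2 - 1 = (n-1)(n+1).
So n(n^6 - 1) = (n - 1)n(n + 1)(n^4 + n^2 + 1).

(n - 1)n(n + 1)(n^4 + n^2 + 1)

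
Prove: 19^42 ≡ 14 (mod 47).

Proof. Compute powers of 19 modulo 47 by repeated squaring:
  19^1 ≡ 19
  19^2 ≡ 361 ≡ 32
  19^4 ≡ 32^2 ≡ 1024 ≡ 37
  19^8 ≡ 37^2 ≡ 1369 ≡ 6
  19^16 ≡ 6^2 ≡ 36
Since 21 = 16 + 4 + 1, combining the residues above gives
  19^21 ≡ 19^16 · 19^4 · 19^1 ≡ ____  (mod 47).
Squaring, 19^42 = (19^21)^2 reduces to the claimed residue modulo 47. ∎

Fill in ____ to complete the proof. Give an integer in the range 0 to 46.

22

Multiply the listed residues: 36 · 37 · 19 = 1332 → 25308.
Reducing modulo 47: 25308 = 538·47 + 22, so 19^21 ≡ 22.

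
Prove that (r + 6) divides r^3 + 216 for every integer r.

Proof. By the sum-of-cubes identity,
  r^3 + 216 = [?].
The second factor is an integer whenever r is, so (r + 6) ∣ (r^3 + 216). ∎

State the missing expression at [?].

(r + 6)(r^2 - 6r + 36)

Polynomial division of r^3 + 216 by r + 6 leaves remainder 0 and quotient r^2 - 6r + 36.
Hence r^3 + 216 = (r + 6)(r^2 - 6r + 36).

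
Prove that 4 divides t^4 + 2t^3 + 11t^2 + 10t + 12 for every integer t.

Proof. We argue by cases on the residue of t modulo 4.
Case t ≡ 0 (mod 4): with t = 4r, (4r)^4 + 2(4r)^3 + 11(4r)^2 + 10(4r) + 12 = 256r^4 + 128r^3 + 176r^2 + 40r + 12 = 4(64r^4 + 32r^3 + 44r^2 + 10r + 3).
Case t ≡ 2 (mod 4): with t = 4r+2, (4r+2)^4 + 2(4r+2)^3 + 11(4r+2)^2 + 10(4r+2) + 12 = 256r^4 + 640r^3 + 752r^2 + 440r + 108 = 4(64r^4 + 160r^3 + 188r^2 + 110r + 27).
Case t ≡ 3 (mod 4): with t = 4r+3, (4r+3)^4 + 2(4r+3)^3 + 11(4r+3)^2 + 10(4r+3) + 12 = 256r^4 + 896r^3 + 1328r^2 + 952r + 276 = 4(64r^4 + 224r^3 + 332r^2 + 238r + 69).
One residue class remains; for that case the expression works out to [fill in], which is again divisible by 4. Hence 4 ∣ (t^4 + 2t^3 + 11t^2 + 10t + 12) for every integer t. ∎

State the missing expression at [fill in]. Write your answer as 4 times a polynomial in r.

4(64r^4 + 96r^3 + 92r^2 + 42r + 9)

Only t ≡ 1 (mod 4) is unaccounted for. Put t = 4r+1:
(4r+1)^4 + 2(4r+1)^3 + 11(4r+1)^2 + 10(4r+1) + 12 expands to 256r^4 + 384r^3 + 368r^2 + 168r + 36,
and factoring out 4 leaves 4(64r^4 + 96r^3 + 92r^2 + 42r + 9).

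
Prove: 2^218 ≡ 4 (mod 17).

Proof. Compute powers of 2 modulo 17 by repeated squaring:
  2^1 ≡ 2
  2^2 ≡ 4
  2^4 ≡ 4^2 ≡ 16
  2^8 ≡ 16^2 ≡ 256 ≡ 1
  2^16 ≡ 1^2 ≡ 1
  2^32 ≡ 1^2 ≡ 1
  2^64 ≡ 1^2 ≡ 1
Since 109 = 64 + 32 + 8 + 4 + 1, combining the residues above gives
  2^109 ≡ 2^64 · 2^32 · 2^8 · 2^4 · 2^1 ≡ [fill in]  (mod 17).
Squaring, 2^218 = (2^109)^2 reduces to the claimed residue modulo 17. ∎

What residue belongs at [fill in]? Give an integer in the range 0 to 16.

15

2^64 · 2^32 · 2^8 · 2^4 · 2^1 ≡ 1 · 1 · 1 · 16 · 2 = 32.
32 mod 17 = 15, so 2^109 ≡ 15 (mod 17).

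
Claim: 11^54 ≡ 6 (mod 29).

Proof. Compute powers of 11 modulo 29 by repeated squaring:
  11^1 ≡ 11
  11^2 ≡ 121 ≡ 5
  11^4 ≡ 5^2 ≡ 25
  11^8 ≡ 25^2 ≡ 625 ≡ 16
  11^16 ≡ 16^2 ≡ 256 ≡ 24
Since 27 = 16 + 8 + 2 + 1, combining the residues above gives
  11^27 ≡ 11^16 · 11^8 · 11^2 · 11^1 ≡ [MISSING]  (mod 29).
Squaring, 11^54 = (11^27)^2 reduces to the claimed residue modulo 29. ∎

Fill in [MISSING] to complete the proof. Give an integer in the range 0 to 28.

8

Multiply the listed residues: 24 · 16 · 5 · 11 = 384 → 1920 → 21120.
Reducing modulo 29: 21120 = 728·29 + 8, so 11^27 ≡ 8.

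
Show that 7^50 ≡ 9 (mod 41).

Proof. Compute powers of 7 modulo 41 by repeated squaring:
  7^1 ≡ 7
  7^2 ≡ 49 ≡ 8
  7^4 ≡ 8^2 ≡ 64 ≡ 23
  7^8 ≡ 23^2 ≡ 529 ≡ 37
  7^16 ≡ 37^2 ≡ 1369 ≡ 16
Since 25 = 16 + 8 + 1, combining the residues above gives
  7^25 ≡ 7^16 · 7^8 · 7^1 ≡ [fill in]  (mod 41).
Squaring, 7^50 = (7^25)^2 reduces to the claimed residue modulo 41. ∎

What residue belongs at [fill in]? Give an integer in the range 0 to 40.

3

Multiply the listed residues: 16 · 37 · 7 = 592 → 4144.
Reducing modulo 41: 4144 = 101·41 + 3, so 7^25 ≡ 3.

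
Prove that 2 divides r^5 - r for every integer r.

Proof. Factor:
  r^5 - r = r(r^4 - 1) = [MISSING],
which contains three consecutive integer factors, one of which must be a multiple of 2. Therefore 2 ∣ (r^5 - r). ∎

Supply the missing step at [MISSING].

(r - 1)r(r + 1)(r^2 + 1)

r^4 - 1 = (r^2 - 1)(r^2 + 1), and r^2 - 1 = (r-1)(r+1).
So r(r^4 - 1) = (r - 1)r(r + 1)(r^2 + 1).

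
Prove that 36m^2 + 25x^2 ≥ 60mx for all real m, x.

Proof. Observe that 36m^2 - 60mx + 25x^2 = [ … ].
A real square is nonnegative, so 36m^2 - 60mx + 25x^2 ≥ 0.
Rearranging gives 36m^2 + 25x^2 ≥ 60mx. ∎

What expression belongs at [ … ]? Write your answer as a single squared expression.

(6m - 5x)^2

The leading and trailing coefficients are 6^2 and 5^2, and 60 = 2·6·5, so the trinomial is (6m - 5x)^2.
Hence 36m^2 - 60mx + 25x^2 ≥ 0.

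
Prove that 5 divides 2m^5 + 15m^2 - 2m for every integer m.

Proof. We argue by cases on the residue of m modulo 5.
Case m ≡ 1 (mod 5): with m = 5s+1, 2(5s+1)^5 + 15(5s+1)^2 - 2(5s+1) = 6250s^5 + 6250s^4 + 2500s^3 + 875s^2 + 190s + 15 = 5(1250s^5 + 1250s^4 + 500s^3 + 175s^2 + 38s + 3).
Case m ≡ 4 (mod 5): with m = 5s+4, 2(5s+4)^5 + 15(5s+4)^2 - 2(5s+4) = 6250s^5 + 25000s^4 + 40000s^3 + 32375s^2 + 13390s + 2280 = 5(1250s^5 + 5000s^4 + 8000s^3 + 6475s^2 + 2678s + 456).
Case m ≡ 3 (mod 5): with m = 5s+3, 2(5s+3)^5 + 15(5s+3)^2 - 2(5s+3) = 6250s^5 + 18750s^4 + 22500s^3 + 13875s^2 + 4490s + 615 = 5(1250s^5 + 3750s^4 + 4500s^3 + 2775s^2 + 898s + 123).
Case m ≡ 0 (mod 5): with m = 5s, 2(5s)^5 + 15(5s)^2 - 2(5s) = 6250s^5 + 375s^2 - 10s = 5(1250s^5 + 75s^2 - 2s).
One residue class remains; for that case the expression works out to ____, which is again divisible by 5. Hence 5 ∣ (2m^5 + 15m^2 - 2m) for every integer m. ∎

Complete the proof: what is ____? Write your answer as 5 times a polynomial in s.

The residues treated are {1, 4, 3, 0}, so the missing case is m ≡ 2 (mod 5); write m = 5s+2.
Then 2(5s+2)^5 + 15(5s+2)^2 - 2(5s+2) = 6250s^5 + 12500s^4 + 10000s^3 + 4375s^2 + 1090s + 120 = 5(1250s^5 + 2500s^4 + 2000s^3 + 875s^2 + 218s + 24).

5(1250s^5 + 2500s^4 + 2000s^3 + 875s^2 + 218s + 24)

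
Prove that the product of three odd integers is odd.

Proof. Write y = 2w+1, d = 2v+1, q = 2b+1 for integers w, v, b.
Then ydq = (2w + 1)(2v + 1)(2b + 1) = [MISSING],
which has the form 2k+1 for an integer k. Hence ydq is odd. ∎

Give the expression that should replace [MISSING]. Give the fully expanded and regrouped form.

(2w + 1)(2v + 1)(2b + 1) = 8bvw + 4bv + 4bw + 2b + 4vw + 2v + 2w + 1
= 2(4bvw + 2bv + 2bw + b + 2vw + v + w) + 1.
Since 4bvw + 2bv + 2bw + b + 2vw + v + w is an integer, the product is of the form 2k+1 for an integer k.

2(4bvw + 2bv + 2bw + b + 2vw + v + w) + 1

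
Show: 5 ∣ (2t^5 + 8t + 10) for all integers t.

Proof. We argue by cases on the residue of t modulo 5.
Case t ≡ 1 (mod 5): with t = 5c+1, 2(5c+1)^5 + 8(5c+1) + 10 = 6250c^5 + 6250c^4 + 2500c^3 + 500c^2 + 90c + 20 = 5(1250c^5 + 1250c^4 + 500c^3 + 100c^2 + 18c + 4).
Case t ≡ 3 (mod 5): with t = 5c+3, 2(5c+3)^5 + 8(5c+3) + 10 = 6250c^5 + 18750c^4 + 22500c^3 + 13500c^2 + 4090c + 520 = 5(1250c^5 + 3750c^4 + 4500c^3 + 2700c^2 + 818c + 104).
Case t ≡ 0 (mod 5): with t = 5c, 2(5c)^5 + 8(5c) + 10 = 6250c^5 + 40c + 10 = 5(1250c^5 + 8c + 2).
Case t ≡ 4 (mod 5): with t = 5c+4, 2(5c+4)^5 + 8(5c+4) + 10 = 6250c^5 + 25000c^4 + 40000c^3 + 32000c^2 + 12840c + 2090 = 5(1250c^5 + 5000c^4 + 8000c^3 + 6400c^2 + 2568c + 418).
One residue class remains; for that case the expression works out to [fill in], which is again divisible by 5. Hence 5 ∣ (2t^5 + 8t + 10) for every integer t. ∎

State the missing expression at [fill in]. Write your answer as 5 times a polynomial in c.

Only t ≡ 2 (mod 5) is unaccounted for. Put t = 5c+2:
2(5c+2)^5 + 8(5c+2) + 10 expands to 6250c^5 + 12500c^4 + 10000c^3 + 4000c^2 + 840c + 90,
and factoring out 5 leaves 5(1250c^5 + 2500c^4 + 2000c^3 + 800c^2 + 168c + 18).

5(1250c^5 + 2500c^4 + 2000c^3 + 800c^2 + 168c + 18)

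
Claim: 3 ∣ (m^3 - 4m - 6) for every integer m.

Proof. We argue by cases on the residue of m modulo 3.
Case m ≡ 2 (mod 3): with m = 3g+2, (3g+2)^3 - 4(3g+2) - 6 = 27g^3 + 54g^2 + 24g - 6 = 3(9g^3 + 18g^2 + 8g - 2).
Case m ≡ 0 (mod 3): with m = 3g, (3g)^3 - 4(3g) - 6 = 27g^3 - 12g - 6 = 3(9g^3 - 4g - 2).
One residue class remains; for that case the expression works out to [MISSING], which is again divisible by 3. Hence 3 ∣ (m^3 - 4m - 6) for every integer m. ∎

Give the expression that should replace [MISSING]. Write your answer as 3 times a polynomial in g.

Only m ≡ 1 (mod 3) is unaccounted for. Put m = 3g+1:
(3g+1)^3 - 4(3g+1) - 6 expands to 27g^3 + 27g^2 - 3g - 9,
and factoring out 3 leaves 3(9g^3 + 9g^2 - g - 3).

3(9g^3 + 9g^2 - g - 3)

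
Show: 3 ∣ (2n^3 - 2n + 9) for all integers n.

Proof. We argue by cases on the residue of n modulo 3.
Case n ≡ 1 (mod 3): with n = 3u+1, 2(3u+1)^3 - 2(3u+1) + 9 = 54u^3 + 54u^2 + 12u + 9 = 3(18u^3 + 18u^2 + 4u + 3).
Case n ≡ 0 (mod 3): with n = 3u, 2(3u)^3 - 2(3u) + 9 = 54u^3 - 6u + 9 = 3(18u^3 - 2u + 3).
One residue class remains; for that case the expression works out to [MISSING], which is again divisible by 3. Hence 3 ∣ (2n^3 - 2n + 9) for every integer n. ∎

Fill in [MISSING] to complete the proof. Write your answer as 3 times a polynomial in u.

Only n ≡ 2 (mod 3) is unaccounted for. Put n = 3u+2:
2(3u+2)^3 - 2(3u+2) + 9 expands to 54u^3 + 108u^2 + 66u + 21,
and factoring out 3 leaves 3(18u^3 + 36u^2 + 22u + 7).

3(18u^3 + 36u^2 + 22u + 7)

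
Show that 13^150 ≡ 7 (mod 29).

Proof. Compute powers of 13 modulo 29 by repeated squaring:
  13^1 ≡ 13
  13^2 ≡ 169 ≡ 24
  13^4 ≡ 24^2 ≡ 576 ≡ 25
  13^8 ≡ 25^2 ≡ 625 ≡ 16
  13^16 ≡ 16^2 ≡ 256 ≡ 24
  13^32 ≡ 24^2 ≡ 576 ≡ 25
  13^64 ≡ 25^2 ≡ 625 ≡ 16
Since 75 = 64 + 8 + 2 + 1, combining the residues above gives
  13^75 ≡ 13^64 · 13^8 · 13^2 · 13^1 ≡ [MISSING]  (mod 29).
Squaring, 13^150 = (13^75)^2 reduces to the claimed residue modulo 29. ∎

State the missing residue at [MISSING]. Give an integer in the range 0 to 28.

6

13^64 · 13^8 · 13^2 · 13^1 ≡ 16 · 16 · 24 · 13 = 79872.
79872 mod 29 = 6, so 13^75 ≡ 6 (mod 29).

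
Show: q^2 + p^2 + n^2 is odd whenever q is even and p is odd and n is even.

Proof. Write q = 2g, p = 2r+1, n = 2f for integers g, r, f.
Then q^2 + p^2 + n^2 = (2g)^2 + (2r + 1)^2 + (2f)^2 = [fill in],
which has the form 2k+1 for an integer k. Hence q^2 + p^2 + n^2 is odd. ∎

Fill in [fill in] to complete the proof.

Expanding: (2g)^2 + (2r + 1)^2 + (2f)^2 = 4f^2 + 4g^2 + 4r^2 + 4r + 1.
Every term except the constant is even, so this is 2(2f^2 + 2g^2 + 2r^2 + 2r) + 1,
and 2f^2 + 2g^2 + 2r^2 + 2r ∈ ℤ gives the required form.

2(2f^2 + 2g^2 + 2r^2 + 2r) + 1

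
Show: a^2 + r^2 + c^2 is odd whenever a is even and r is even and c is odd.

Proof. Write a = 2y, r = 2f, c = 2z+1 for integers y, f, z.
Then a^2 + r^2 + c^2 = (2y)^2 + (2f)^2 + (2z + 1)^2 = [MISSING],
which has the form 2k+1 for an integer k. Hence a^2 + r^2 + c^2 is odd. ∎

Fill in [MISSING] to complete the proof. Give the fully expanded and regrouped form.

(2y)^2 + (2f)^2 + (2z + 1)^2 = 4f^2 + 4y^2 + 4z^2 + 4z + 1
= 2(2f^2 + 2y^2 + 2z^2 + 2z) + 1.
Since 2f^2 + 2y^2 + 2z^2 + 2z is an integer, the sum of squares is of the form 2k+1 for an integer k.

2(2f^2 + 2y^2 + 2z^2 + 2z) + 1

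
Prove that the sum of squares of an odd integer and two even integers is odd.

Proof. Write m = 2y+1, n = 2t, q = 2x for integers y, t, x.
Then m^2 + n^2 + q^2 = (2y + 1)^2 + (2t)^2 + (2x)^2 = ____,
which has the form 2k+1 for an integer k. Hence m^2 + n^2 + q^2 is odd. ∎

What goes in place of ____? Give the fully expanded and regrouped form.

(2y + 1)^2 + (2t)^2 + (2x)^2 = 4t^2 + 4x^2 + 4y^2 + 4y + 1
= 2(2t^2 + 2x^2 + 2y^2 + 2y) + 1.
Since 2t^2 + 2x^2 + 2y^2 + 2y is an integer, the sum of squares is of the form 2k+1 for an integer k.

2(2t^2 + 2x^2 + 2y^2 + 2y) + 1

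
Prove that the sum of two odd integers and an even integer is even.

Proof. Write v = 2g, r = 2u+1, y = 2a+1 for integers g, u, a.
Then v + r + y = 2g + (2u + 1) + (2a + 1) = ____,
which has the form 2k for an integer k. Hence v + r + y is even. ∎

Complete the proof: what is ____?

2(a + g + u + 1)

Expanding: 2g + (2u + 1) + (2a + 1) = 2a + 2g + 2u + 2.
Every term is even; pulling out the factor of 2 gives 2(a + g + u + 1).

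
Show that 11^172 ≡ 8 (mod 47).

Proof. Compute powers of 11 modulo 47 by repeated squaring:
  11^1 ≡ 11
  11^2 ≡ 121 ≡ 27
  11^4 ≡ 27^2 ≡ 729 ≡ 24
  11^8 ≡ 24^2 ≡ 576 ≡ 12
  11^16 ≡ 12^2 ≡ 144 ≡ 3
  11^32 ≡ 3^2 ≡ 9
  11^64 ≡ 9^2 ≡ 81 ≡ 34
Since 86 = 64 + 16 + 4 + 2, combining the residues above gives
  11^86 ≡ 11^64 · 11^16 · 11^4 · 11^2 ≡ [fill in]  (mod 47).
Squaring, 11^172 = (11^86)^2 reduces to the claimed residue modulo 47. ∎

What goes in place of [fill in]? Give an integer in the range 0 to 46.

14

Multiply the listed residues: 34 · 3 · 24 · 27 = 102 → 2448 → 66096.
Reducing modulo 47: 66096 = 1406·47 + 14, so 11^86 ≡ 14.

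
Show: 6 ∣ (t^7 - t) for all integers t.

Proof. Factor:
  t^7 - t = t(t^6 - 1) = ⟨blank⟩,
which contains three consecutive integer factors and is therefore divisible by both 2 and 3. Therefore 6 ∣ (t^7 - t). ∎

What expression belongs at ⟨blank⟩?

(t - 1)t(t + 1)(t^4 + t^2 + 1)

t^6 - 1 = (t^2 - 1)(t^4 + t^2 + 1), and t^2 - 1 = (t-1)(t+1).
So t(t^6 - 1) = (t - 1)t(t + 1)(t^4 + t^2 + 1).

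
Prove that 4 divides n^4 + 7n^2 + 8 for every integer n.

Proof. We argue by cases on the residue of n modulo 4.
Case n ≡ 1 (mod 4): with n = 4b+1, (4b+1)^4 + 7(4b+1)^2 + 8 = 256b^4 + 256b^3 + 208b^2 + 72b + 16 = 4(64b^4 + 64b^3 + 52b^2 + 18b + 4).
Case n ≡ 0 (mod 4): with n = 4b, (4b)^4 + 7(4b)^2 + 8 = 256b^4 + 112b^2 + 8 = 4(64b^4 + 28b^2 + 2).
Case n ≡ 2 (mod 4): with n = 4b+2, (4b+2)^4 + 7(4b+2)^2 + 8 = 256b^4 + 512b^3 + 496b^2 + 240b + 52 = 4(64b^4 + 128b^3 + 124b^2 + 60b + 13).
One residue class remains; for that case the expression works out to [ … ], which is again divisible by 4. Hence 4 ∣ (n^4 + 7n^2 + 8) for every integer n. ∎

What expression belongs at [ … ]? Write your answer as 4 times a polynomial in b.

Only n ≡ 3 (mod 4) is unaccounted for. Put n = 4b+3:
(4b+3)^4 + 7(4b+3)^2 + 8 expands to 256b^4 + 768b^3 + 976b^2 + 600b + 152,
and factoring out 4 leaves 4(64b^4 + 192b^3 + 244b^2 + 150b + 38).

4(64b^4 + 192b^3 + 244b^2 + 150b + 38)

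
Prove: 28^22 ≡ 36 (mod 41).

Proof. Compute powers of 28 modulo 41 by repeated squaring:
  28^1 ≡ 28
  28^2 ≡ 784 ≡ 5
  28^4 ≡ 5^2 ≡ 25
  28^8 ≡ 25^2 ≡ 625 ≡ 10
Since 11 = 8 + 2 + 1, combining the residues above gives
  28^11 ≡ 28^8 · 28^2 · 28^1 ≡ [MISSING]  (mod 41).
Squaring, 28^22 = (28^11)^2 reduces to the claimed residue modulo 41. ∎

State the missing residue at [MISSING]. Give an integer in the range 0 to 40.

6

Multiply the listed residues: 10 · 5 · 28 = 50 → 1400.
Reducing modulo 41: 1400 = 34·41 + 6, so 28^11 ≡ 6.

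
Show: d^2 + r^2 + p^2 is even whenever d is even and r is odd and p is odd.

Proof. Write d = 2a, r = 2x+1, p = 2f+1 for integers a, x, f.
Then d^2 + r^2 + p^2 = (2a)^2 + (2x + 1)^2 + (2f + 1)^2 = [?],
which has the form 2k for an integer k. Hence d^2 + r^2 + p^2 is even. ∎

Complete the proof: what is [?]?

2(2a^2 + 2f^2 + 2f + 2x^2 + 2x + 1)

(2a)^2 + (2x + 1)^2 + (2f + 1)^2 = 4a^2 + 4f^2 + 4f + 4x^2 + 4x + 2
= 2(2a^2 + 2f^2 + 2f + 2x^2 + 2x + 1).
Since 2a^2 + 2f^2 + 2f + 2x^2 + 2x + 1 is an integer, the sum of squares is of the form 2k for an integer k.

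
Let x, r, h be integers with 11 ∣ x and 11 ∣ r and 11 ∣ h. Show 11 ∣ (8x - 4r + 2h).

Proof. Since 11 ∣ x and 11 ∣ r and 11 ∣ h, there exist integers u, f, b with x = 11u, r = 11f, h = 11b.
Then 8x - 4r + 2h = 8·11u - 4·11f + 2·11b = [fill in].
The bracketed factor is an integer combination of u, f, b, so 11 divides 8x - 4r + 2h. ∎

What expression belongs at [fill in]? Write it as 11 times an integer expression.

Pull the common 11 out of every term: 8·11u - 4·11f + 2·11b = 11(2b - 4f + 8u).
2b - 4f + 8u is an integer, which exhibits the divisibility.

11(2b - 4f + 8u)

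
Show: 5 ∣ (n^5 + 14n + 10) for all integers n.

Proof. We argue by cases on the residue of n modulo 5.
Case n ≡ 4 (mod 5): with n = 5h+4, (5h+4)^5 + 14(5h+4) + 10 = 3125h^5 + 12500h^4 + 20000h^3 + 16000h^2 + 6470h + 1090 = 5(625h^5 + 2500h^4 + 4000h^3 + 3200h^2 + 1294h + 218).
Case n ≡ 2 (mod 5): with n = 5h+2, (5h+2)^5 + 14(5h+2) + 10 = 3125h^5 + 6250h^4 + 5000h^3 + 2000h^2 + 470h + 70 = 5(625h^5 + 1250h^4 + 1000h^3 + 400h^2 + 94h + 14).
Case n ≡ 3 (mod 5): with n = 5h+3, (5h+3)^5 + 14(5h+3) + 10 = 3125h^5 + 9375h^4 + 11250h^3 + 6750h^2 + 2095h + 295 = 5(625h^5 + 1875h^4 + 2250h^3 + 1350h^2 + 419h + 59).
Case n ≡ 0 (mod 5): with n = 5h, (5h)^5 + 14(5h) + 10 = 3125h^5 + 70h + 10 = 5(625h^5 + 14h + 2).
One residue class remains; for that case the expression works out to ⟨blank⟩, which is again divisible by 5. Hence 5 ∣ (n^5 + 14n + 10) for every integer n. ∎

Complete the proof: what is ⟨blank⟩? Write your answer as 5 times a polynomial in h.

5(625h^5 + 625h^4 + 250h^3 + 50h^2 + 19h + 5)

Only n ≡ 1 (mod 5) is unaccounted for. Put n = 5h+1:
(5h+1)^5 + 14(5h+1) + 10 expands to 3125h^5 + 3125h^4 + 1250h^3 + 250h^2 + 95h + 25,
and factoring out 5 leaves 5(625h^5 + 625h^4 + 250h^3 + 50h^2 + 19h + 5).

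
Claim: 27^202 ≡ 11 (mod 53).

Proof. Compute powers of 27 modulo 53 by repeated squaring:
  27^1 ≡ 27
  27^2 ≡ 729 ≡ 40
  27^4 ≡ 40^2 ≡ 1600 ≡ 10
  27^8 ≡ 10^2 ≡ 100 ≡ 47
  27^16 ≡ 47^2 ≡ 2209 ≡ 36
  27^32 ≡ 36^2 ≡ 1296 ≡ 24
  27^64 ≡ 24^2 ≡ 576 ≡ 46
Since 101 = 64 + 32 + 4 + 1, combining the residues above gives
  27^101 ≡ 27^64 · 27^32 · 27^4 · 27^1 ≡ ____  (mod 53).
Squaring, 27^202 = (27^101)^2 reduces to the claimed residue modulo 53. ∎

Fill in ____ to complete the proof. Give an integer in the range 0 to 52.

8

27^64 · 27^32 · 27^4 · 27^1 ≡ 46 · 24 · 10 · 27 = 298080.
298080 mod 53 = 8, so 27^101 ≡ 8 (mod 53).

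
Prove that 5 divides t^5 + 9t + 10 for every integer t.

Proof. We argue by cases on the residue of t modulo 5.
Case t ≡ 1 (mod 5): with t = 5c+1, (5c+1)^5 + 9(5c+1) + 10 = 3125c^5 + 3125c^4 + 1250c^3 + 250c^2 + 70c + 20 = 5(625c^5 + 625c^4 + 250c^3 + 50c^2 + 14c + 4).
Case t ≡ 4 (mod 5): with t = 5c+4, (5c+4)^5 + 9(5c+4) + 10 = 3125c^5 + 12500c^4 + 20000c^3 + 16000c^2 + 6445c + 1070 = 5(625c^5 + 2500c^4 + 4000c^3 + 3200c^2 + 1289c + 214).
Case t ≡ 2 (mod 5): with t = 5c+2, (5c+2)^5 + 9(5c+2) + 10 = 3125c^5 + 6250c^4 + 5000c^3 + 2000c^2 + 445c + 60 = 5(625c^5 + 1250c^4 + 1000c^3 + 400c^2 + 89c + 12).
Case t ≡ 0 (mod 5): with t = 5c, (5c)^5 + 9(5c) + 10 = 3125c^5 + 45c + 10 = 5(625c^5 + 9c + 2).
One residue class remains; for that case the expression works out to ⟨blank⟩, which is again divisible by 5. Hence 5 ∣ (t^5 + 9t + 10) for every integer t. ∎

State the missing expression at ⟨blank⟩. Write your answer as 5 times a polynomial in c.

5(625c^5 + 1875c^4 + 2250c^3 + 1350c^2 + 414c + 56)

The residues treated are {1, 4, 2, 0}, so the missing case is t ≡ 3 (mod 5); write t = 5c+3.
Then (5c+3)^5 + 9(5c+3) + 10 = 3125c^5 + 9375c^4 + 11250c^3 + 6750c^2 + 2070c + 280 = 5(625c^5 + 1875c^4 + 2250c^3 + 1350c^2 + 414c + 56).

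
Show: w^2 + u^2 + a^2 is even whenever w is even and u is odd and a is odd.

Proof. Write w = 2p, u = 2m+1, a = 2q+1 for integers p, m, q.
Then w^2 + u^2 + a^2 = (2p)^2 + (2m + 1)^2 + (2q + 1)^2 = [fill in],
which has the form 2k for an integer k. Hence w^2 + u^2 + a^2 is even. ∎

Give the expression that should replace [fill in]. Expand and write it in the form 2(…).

2(2m^2 + 2m + 2p^2 + 2q^2 + 2q + 1)

(2p)^2 + (2m + 1)^2 + (2q + 1)^2 = 4m^2 + 4m + 4p^2 + 4q^2 + 4q + 2
= 2(2m^2 + 2m + 2p^2 + 2q^2 + 2q + 1).
Since 2m^2 + 2m + 2p^2 + 2q^2 + 2q + 1 is an integer, the sum of squares is of the form 2k for an integer k.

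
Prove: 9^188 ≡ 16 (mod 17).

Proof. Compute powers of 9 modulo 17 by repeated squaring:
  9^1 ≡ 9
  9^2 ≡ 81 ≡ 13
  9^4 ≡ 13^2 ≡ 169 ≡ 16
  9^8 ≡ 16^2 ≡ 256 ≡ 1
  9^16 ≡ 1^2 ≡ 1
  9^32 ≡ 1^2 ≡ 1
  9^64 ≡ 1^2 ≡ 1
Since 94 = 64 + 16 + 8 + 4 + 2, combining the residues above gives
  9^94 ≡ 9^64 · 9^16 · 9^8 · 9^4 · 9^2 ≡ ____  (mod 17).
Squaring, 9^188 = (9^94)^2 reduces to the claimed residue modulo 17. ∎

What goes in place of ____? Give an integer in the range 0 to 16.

9^64 · 9^16 · 9^8 · 9^4 · 9^2 ≡ 1 · 1 · 1 · 16 · 13 = 208.
208 mod 17 = 4, so 9^94 ≡ 4 (mod 17).

4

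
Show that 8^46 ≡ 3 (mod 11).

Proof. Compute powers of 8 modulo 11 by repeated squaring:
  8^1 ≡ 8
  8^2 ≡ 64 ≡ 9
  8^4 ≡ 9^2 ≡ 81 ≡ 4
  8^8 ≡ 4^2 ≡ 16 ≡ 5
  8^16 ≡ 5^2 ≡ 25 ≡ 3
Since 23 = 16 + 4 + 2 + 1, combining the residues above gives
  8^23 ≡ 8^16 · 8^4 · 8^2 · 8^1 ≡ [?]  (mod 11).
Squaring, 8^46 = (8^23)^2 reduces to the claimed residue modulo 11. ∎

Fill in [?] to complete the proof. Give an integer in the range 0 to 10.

6

Multiply the listed residues: 3 · 4 · 9 · 8 = 12 → 108 → 864.
Reducing modulo 11: 864 = 78·11 + 6, so 8^23 ≡ 6.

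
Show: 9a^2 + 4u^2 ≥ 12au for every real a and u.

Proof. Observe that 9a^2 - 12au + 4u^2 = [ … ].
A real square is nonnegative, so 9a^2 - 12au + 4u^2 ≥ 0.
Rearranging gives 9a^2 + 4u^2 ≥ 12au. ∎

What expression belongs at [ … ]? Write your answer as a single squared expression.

(3a - 2u)^2

9a^2 - 12au + 4u^2 is a perfect-square trinomial: the outer terms are (3a)^2 and (2u)^2, and the cross term is -2·3a·2u.
So 9a^2 - 12au + 4u^2 = (3a - 2u)^2 ≥ 0.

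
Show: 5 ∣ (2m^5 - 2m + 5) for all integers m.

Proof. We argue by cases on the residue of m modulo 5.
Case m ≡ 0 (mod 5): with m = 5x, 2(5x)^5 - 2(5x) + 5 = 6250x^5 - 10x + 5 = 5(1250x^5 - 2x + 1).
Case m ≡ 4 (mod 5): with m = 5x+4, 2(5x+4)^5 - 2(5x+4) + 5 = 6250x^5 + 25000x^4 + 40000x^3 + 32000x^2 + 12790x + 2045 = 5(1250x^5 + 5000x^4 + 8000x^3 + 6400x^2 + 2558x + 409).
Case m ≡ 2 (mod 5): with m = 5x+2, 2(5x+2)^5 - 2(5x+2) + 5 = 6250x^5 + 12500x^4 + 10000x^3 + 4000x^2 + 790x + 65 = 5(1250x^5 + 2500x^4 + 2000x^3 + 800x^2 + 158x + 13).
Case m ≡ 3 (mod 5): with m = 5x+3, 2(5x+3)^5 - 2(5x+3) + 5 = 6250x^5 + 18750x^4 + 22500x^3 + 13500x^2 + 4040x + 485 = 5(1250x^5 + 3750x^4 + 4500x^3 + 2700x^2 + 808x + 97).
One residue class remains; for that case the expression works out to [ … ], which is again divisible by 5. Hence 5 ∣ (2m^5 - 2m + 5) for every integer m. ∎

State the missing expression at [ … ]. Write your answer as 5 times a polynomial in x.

5(1250x^5 + 1250x^4 + 500x^3 + 100x^2 + 8x + 1)

Only m ≡ 1 (mod 5) is unaccounted for. Put m = 5x+1:
2(5x+1)^5 - 2(5x+1) + 5 expands to 6250x^5 + 6250x^4 + 2500x^3 + 500x^2 + 40x + 5,
and factoring out 5 leaves 5(1250x^5 + 1250x^4 + 500x^3 + 100x^2 + 8x + 1).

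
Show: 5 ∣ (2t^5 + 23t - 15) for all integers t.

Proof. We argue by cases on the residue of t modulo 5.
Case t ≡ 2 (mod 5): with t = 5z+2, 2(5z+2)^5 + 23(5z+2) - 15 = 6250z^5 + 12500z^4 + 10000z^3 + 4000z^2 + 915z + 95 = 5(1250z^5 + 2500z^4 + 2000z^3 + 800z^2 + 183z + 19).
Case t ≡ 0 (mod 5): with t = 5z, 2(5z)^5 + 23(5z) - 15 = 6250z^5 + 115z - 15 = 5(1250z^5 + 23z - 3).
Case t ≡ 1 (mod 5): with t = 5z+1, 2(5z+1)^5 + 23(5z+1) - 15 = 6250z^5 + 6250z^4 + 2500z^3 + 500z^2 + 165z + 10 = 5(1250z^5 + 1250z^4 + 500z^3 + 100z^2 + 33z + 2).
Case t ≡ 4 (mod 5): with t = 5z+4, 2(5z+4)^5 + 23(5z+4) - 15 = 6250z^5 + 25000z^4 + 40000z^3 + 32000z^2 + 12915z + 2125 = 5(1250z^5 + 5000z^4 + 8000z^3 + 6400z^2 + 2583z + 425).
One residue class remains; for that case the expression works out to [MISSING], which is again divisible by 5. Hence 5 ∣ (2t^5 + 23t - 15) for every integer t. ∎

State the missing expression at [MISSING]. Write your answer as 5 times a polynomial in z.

Only t ≡ 3 (mod 5) is unaccounted for. Put t = 5z+3:
2(5z+3)^5 + 23(5z+3) - 15 expands to 6250z^5 + 18750z^4 + 22500z^3 + 13500z^2 + 4165z + 540,
and factoring out 5 leaves 5(1250z^5 + 3750z^4 + 4500z^3 + 2700z^2 + 833z + 108).

5(1250z^5 + 3750z^4 + 4500z^3 + 2700z^2 + 833z + 108)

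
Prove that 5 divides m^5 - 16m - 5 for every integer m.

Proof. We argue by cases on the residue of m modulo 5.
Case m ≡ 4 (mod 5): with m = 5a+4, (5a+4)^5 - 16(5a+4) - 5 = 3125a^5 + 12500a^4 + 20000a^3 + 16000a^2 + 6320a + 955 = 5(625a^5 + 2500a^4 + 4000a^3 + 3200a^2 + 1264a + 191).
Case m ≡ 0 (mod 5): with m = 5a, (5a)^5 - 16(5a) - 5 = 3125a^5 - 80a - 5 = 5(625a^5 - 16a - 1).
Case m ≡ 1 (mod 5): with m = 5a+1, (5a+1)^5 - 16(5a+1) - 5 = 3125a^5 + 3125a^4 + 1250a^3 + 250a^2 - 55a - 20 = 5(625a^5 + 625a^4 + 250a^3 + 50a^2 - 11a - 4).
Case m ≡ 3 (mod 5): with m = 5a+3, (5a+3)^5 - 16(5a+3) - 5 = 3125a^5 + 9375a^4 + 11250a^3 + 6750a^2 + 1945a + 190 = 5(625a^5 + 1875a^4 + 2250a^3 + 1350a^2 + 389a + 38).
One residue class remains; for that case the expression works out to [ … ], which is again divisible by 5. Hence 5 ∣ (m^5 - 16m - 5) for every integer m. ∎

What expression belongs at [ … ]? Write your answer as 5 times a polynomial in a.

5(625a^5 + 1250a^4 + 1000a^3 + 400a^2 + 64a - 1)

Only m ≡ 2 (mod 5) is unaccounted for. Put m = 5a+2:
(5a+2)^5 - 16(5a+2) - 5 expands to 3125a^5 + 6250a^4 + 5000a^3 + 2000a^2 + 320a - 5,
and factoring out 5 leaves 5(625a^5 + 1250a^4 + 1000a^3 + 400a^2 + 64a - 1).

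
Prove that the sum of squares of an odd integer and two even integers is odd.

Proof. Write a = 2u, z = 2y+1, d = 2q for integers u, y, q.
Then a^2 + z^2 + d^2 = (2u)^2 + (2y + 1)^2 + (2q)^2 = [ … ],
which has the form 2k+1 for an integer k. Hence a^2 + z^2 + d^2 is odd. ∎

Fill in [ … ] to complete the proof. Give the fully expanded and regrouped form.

2(2q^2 + 2u^2 + 2y^2 + 2y) + 1

(2u)^2 + (2y + 1)^2 + (2q)^2 = 4q^2 + 4u^2 + 4y^2 + 4y + 1
= 2(2q^2 + 2u^2 + 2y^2 + 2y) + 1.
Since 2q^2 + 2u^2 + 2y^2 + 2y is an integer, the sum of squares is of the form 2k+1 for an integer k.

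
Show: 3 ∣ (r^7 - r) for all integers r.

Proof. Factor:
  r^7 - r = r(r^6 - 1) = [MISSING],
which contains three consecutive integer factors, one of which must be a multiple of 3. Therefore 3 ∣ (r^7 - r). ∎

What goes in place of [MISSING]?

r^6 - 1 = (r^2 - 1)(r^4 + r^2 + 1), and r^2 - 1 = (r-1)(r+1).
So r(r^6 - 1) = (r - 1)r(r + 1)(r^4 + r^2 + 1).

(r - 1)r(r + 1)(r^4 + r^2 + 1)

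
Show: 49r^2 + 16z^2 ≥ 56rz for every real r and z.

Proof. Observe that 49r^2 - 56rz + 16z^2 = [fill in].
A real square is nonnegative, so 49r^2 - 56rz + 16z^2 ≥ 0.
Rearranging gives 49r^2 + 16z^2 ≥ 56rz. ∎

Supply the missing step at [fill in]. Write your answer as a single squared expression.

(7r - 4z)^2

The leading and trailing coefficients are 7^2 and 4^2, and 56 = 2·7·4, so the trinomial is (7r - 4z)^2.
Hence 49r^2 - 56rz + 16z^2 ≥ 0.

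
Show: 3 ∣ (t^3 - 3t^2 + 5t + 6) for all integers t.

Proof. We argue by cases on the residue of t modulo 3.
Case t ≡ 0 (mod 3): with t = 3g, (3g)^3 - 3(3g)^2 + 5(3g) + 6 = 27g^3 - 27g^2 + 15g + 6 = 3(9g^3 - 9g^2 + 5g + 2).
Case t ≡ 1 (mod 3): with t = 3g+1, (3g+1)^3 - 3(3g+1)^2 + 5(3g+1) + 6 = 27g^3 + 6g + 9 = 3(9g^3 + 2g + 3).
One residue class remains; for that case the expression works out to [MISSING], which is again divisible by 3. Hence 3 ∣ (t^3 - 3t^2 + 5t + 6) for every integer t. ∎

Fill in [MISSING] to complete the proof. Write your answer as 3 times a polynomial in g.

3(9g^3 + 9g^2 + 5g + 4)

Only t ≡ 2 (mod 3) is unaccounted for. Put t = 3g+2:
(3g+2)^3 - 3(3g+2)^2 + 5(3g+2) + 6 expands to 27g^3 + 27g^2 + 15g + 12,
and factoring out 3 leaves 3(9g^3 + 9g^2 + 5g + 4).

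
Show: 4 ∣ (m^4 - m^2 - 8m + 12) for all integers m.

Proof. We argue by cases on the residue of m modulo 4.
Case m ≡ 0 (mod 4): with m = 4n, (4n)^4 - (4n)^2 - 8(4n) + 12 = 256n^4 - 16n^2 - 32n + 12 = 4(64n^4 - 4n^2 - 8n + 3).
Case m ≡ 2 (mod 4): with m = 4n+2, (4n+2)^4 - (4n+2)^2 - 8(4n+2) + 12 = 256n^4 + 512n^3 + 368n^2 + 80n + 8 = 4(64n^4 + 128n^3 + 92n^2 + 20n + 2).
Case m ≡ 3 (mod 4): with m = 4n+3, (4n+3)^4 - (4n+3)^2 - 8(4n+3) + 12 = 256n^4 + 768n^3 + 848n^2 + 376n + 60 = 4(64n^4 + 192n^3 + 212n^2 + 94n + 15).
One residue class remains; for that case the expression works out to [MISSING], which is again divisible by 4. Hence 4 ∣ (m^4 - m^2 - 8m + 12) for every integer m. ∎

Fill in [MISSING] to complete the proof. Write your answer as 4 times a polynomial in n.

Only m ≡ 1 (mod 4) is unaccounted for. Put m = 4n+1:
(4n+1)^4 - (4n+1)^2 - 8(4n+1) + 12 expands to 256n^4 + 256n^3 + 80n^2 - 24n + 4,
and factoring out 4 leaves 4(64n^4 + 64n^3 + 20n^2 - 6n + 1).

4(64n^4 + 64n^3 + 20n^2 - 6n + 1)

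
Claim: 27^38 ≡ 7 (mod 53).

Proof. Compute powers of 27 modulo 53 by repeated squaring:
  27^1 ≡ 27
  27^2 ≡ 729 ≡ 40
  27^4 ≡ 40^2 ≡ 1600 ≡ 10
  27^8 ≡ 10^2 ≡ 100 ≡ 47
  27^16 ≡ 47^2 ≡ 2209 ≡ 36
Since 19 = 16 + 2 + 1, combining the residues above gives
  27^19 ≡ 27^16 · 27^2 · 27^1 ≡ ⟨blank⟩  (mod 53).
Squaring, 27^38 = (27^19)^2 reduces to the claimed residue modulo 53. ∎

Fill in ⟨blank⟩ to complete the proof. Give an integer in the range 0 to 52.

27^16 · 27^2 · 27^1 ≡ 36 · 40 · 27 = 38880.
38880 mod 53 = 31, so 27^19 ≡ 31 (mod 53).

31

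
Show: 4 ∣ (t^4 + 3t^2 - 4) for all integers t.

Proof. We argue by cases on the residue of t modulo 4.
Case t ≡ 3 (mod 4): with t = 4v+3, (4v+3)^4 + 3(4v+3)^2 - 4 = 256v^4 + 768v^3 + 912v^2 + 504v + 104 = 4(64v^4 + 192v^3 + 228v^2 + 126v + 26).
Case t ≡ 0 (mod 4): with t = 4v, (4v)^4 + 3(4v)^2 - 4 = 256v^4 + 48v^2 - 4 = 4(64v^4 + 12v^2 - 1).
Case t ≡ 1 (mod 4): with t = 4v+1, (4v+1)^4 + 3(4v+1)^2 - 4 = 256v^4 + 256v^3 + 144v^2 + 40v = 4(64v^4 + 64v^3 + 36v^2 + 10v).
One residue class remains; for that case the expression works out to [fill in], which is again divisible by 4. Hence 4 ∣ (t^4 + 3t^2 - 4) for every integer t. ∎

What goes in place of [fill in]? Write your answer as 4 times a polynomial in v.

4(64v^4 + 128v^3 + 108v^2 + 44v + 6)

Only t ≡ 2 (mod 4) is unaccounted for. Put t = 4v+2:
(4v+2)^4 + 3(4v+2)^2 - 4 expands to 256v^4 + 512v^3 + 432v^2 + 176v + 24,
and factoring out 4 leaves 4(64v^4 + 128v^3 + 108v^2 + 44v + 6).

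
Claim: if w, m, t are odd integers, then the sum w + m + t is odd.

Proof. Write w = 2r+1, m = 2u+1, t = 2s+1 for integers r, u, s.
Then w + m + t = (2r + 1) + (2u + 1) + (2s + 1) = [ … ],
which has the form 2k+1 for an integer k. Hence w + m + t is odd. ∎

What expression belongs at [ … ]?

2(r + s + u + 1) + 1

(2r + 1) + (2u + 1) + (2s + 1) = 2r + 2s + 2u + 3
= 2(r + s + u + 1) + 1.
Since r + s + u + 1 is an integer, the sum is of the form 2k+1 for an integer k.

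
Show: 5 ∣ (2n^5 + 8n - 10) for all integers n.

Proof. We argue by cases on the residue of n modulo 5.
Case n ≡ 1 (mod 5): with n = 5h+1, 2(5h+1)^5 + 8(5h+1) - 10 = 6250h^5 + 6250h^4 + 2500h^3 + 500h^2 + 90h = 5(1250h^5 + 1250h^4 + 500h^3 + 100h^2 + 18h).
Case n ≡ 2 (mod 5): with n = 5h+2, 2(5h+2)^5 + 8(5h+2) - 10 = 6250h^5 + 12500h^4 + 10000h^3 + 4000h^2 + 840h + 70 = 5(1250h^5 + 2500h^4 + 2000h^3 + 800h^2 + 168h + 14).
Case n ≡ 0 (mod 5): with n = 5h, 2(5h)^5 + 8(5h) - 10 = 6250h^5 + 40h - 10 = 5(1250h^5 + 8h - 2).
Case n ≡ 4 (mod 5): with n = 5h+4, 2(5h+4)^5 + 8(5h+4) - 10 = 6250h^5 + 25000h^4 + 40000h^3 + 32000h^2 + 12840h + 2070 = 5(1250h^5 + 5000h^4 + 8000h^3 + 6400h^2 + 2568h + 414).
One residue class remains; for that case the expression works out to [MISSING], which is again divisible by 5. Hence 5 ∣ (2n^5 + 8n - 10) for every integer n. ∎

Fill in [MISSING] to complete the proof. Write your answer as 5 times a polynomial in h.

Only n ≡ 3 (mod 5) is unaccounted for. Put n = 5h+3:
2(5h+3)^5 + 8(5h+3) - 10 expands to 6250h^5 + 18750h^4 + 22500h^3 + 13500h^2 + 4090h + 500,
and factoring out 5 leaves 5(1250h^5 + 3750h^4 + 4500h^3 + 2700h^2 + 818h + 100).

5(1250h^5 + 3750h^4 + 4500h^3 + 2700h^2 + 818h + 100)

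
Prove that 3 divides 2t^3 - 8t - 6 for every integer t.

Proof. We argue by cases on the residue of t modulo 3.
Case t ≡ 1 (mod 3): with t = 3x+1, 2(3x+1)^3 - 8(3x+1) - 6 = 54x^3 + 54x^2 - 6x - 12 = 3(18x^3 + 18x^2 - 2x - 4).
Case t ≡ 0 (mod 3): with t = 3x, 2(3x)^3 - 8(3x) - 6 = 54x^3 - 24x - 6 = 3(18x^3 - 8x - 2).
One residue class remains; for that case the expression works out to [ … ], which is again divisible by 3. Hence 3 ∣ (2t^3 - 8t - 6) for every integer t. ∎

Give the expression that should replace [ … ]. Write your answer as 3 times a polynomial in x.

3(18x^3 + 36x^2 + 16x - 2)

Only t ≡ 2 (mod 3) is unaccounted for. Put t = 3x+2:
2(3x+2)^3 - 8(3x+2) - 6 expands to 54x^3 + 108x^2 + 48x - 6,
and factoring out 3 leaves 3(18x^3 + 36x^2 + 16x - 2).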